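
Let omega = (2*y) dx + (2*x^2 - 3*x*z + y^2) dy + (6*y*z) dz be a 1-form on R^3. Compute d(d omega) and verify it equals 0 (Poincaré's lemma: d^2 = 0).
d(d omega) = 0

Step 1: d omega = sum_{i<j} (∂f_j/∂x_i - ∂f_i/∂x_j) dx_i ∧ dx_j:
  coeff of dx ∧ dy: 4*x - 3*z - 2
  coeff of dx ∧ dz: 0
  coeff of dy ∧ dz: 3*x + 6*z
Step 2: Apply d again to each 2-form coefficient. The only possible 3-form in R^3 is dx ∧ dy ∧ dz, with coefficient
  ∂(coeff of dy∧dz)/∂x - ∂(coeff of dx∧dz)/∂y + ∂(coeff of dx∧dy)/∂z
  = ∂/∂x (3*x + 6*z) - ∂/∂y (0) + ∂/∂z (4*x - 3*z - 2).
Each of these terms simplifies to sums of mixed partials that cancel in pairs. The result is 0 (by equality of mixed partials for smooth functions — Schwarz / Clairaut).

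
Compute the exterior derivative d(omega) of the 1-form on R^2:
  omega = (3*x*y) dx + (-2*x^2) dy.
d(omega) = (-7*x) dx ∧ dy

For a 1-form omega = sum_i f_i dx_i, the exterior derivative is
  d(omega) = sum_{i < j} (∂f_j/∂x_i - ∂f_i/∂x_j) dx_i ∧ dx_j.
  coefficient of dx ∧ dy: ∂f_2/∂x - ∂f_1/∂y = ∂(-2*x^2)/∂x - ∂(3*x*y)/∂y = -7*x
Assembling: d(omega) = (-7*x) dx ∧ dy.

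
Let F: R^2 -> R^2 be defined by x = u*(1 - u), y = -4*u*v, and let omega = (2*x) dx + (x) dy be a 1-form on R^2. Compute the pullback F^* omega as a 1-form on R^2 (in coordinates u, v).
F^* omega = (2*u*(2*u^2 + 2*u*v - 3*u - 2*v + 1)) du + (4*u^2*(u - 1)) dv

Using F^*(f dg) = (f ∘ F) d(g ∘ F), substitute each coordinate x_i by F_i(u, v) in f_i, and replace dx_i by d F_i = (∂F_i/∂u) du + (∂F_i/∂v) dv.
  For the x component: f_1(F) = 2*u*(1 - u); d F_1 = (1 - 2*u) du + (0) dv
  For the y component: f_2(F) = u*(1 - u); d F_2 = (-4*v) du + (-4*u) dv
Combining and collecting du, dv coefficients:
  coeff of du: 2*u*(2*u^2 + 2*u*v - 3*u - 2*v + 1)
  coeff of dv: 4*u^2*(u - 1)
F^* omega = (2*u*(2*u^2 + 2*u*v - 3*u - 2*v + 1)) du + (4*u^2*(u - 1)) dv.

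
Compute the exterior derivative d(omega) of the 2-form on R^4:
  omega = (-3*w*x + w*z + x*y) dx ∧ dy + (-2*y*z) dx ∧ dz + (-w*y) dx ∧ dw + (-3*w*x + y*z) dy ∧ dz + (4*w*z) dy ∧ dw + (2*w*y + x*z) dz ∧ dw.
d(omega) = (-2*w + 2*z) dx ∧ dy ∧ dz + (w - 3*x + z) dx ∧ dy ∧ dw + (-2*w - 3*x) dy ∧ dz ∧ dw + (z) dx ∧ dz ∧ dw

For a 2-form omega = sum_{i<j} g_{ij} dx_i ∧ dx_j, the exterior derivative is
  d(omega) = sum_{i<j} d(g_{ij}) ∧ dx_i ∧ dx_j = sum_{i<j, k} (∂g_{ij}/∂x_k) dx_k ∧ dx_i ∧ dx_j.
Expand each term, using dx_k ∧ dx_i ∧ dx_j = sgn(permutation) dx_{(a)} ∧ dx_{(b)} ∧ dx_{(c)} with (a < b < c) sorted:
  d(-3*w*x + w*z + x*y) includes (∂/∂z)(-3*w*x + w*z + x*y) dz = (w) dz, which multiplied by dx ∧ dy gives (w) dx ∧ dy ∧ dz
  d(-3*w*x + w*z + x*y) includes (∂/∂w)(-3*w*x + w*z + x*y) dw = (-3*x + z) dw, which multiplied by dx ∧ dy gives (-3*x + z) dx ∧ dy ∧ dw
  d(-2*y*z) includes (∂/∂y)(-2*y*z) dy = (-2*z) dy, which multiplied by dx ∧ dz gives (2*z) dx ∧ dy ∧ dz
  d(-w*y) includes (∂/∂y)(-w*y) dy = (-w) dy, which multiplied by dx ∧ dw gives (w) dx ∧ dy ∧ dw
  d(-3*w*x + y*z) includes (∂/∂x)(-3*w*x + y*z) dx = (-3*w) dx, which multiplied by dy ∧ dz gives (-3*w) dx ∧ dy ∧ dz
  d(-3*w*x + y*z) includes (∂/∂w)(-3*w*x + y*z) dw = (-3*x) dw, which multiplied by dy ∧ dz gives (-3*x) dy ∧ dz ∧ dw
  d(4*w*z) includes (∂/∂z)(4*w*z) dz = (4*w) dz, which multiplied by dy ∧ dw gives (-4*w) dy ∧ dz ∧ dw
  d(2*w*y + x*z) includes (∂/∂x)(2*w*y + x*z) dx = (z) dx, which multiplied by dz ∧ dw gives (z) dx ∧ dz ∧ dw
  d(2*w*y + x*z) includes (∂/∂y)(2*w*y + x*z) dy = (2*w) dy, which multiplied by dz ∧ dw gives (2*w) dy ∧ dz ∧ dw
Collecting like 3-forms: d(omega) = (-2*w + 2*z) dx ∧ dy ∧ dz + (w - 3*x + z) dx ∧ dy ∧ dw + (-2*w - 3*x) dy ∧ dz ∧ dw + (z) dx ∧ dz ∧ dw.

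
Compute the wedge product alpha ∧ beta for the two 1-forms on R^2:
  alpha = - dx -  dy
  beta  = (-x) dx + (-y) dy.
alpha ∧ beta = (-x + y) dx ∧ dy

Distribute the wedge, using dx_i ∧ dx_j = -dx_j ∧ dx_i and dx_i ∧ dx_i = 0. For each pair (i, j) with i < j, the coefficient of dx_i ∧ dx_j in alpha ∧ beta is (alpha_i * beta_j - alpha_j * beta_i). Collecting: alpha ∧ beta = (-x + y) dx ∧ dy.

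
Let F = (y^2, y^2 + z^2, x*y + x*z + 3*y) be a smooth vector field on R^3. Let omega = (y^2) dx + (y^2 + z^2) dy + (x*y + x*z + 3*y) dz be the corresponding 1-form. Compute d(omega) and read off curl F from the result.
d(omega) = (x - 2*z + 3) dy ∧ dz + (-y - z) dz ∧ dx + (-2*y) dx ∧ dy; curl F = (x - 2*z + 3, -y - z, -2*y)

d omega = sum_{i<j} (∂f_j/∂x_i - ∂f_i/∂x_j) dx_i ∧ dx_j. Under the identification (dy ∧ dz, dz ∧ dx, dx ∧ dy) ↔ (e_x, e_y, e_z), the coefficients are exactly the components of curl F. Compute:
  ∂R/∂y - ∂Q/∂z = (x + 3) - (2*z) = x - 2*z + 3
  ∂P/∂z - ∂R/∂x = (0) - (y + z) = -y - z
  ∂Q/∂x - ∂P/∂y = (0) - (2*y) = -2*y.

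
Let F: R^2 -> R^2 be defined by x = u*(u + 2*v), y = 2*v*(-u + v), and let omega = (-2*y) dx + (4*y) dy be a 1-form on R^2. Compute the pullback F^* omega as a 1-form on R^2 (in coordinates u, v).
F^* omega = (8*v*(u^2 + 2*u*v - 3*v^2)) du + (8*v*(3*u^2 - 7*u*v + 4*v^2)) dv

Using F^*(f dg) = (f ∘ F) d(g ∘ F), substitute each coordinate x_i by F_i(u, v) in f_i, and replace dx_i by d F_i = (∂F_i/∂u) du + (∂F_i/∂v) dv.
  For the x component: f_1(F) = 4*v*(u - v); d F_1 = (2*u + 2*v) du + (2*u) dv
  For the y component: f_2(F) = 8*v*(-u + v); d F_2 = (-2*v) du + (-2*u + 4*v) dv
Combining and collecting du, dv coefficients:
  coeff of du: 8*v*(u^2 + 2*u*v - 3*v^2)
  coeff of dv: 8*v*(3*u^2 - 7*u*v + 4*v^2)
F^* omega = (8*v*(u^2 + 2*u*v - 3*v^2)) du + (8*v*(3*u^2 - 7*u*v + 4*v^2)) dv.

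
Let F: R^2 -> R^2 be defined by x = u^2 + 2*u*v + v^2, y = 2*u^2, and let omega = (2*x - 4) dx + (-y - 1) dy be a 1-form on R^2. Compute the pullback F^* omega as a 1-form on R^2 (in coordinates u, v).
F^* omega = (-4*u^3 + 12*u^2*v + 12*u*v^2 - 12*u + 4*v^3 - 8*v) du + (4*u^3 + 12*u^2*v + 12*u*v^2 - 8*u + 4*v^3 - 8*v) dv

Using F^*(f dg) = (f ∘ F) d(g ∘ F), substitute each coordinate x_i by F_i(u, v) in f_i, and replace dx_i by d F_i = (∂F_i/∂u) du + (∂F_i/∂v) dv.
  For the x component: f_1(F) = 2*u^2 + 4*u*v + 2*v^2 - 4; d F_1 = (2*u + 2*v) du + (2*u + 2*v) dv
  For the y component: f_2(F) = -2*u^2 - 1; d F_2 = (4*u) du + (0) dv
Combining and collecting du, dv coefficients:
  coeff of du: -4*u^3 + 12*u^2*v + 12*u*v^2 - 12*u + 4*v^3 - 8*v
  coeff of dv: 4*u^3 + 12*u^2*v + 12*u*v^2 - 8*u + 4*v^3 - 8*v
F^* omega = (-4*u^3 + 12*u^2*v + 12*u*v^2 - 12*u + 4*v^3 - 8*v) du + (4*u^3 + 12*u^2*v + 12*u*v^2 - 8*u + 4*v^3 - 8*v) dv.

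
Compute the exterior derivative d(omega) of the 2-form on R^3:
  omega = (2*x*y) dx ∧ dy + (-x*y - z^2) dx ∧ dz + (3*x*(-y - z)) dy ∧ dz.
d(omega) = (x - 3*y - 3*z) dx ∧ dy ∧ dz

For a 2-form omega = sum_{i<j} g_{ij} dx_i ∧ dx_j, the exterior derivative is
  d(omega) = sum_{i<j} d(g_{ij}) ∧ dx_i ∧ dx_j = sum_{i<j, k} (∂g_{ij}/∂x_k) dx_k ∧ dx_i ∧ dx_j.
Expand each term, using dx_k ∧ dx_i ∧ dx_j = sgn(permutation) dx_{(a)} ∧ dx_{(b)} ∧ dx_{(c)} with (a < b < c) sorted:
  d(-x*y - z^2) includes (∂/∂y)(-x*y - z^2) dy = (-x) dy, which multiplied by dx ∧ dz gives (x) dx ∧ dy ∧ dz
  d(3*x*(-y - z)) includes (∂/∂x)(3*x*(-y - z)) dx = (-3*y - 3*z) dx, which multiplied by dy ∧ dz gives (-3*y - 3*z) dx ∧ dy ∧ dz
Collecting like 3-forms: d(omega) = (x - 3*y - 3*z) dx ∧ dy ∧ dz.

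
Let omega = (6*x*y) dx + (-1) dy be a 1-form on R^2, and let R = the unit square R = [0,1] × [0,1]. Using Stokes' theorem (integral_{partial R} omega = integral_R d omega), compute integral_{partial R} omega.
integral_(partial R) omega = -3

Stokes: integral_partial_R omega = integral_R d omega with d omega = (∂Q/∂x - ∂P/∂y) dx ∧ dy.
  ∂Q/∂x = 0
  ∂P/∂y = 6*x
  integrand = ∂Q/∂x - ∂P/∂y = -6*x.
Integrating over R: integral_0^1 integral_0^1 (-6*x) dx dy = -3.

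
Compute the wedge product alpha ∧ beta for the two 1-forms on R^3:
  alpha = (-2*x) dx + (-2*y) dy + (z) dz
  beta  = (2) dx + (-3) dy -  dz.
alpha ∧ beta = (6*x + 4*y) dx ∧ dy + (2*x - 2*z) dx ∧ dz + (2*y + 3*z) dy ∧ dz

Distribute the wedge, using dx_i ∧ dx_j = -dx_j ∧ dx_i and dx_i ∧ dx_i = 0. For each pair (i, j) with i < j, the coefficient of dx_i ∧ dx_j in alpha ∧ beta is (alpha_i * beta_j - alpha_j * beta_i). Collecting: alpha ∧ beta = (6*x + 4*y) dx ∧ dy + (2*x - 2*z) dx ∧ dz + (2*y + 3*z) dy ∧ dz.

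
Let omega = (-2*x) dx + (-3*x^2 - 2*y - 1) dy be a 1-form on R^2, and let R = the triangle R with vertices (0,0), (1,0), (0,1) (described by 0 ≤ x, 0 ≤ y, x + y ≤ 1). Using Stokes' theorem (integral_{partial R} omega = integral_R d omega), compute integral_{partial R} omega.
integral_(partial R) omega = -1

Stokes: integral_partial_R omega = integral_R d omega with d omega = (∂Q/∂x - ∂P/∂y) dx ∧ dy.
  ∂Q/∂x = -6*x
  ∂P/∂y = 0
  integrand = ∂Q/∂x - ∂P/∂y = -6*x.
Integrating over R: integral_0^1 integral_0^{1-x} (-6*x) dy dx = -1.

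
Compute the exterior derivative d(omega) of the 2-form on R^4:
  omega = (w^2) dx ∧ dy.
d(omega) = (2*w) dx ∧ dy ∧ dw

For a 2-form omega = sum_{i<j} g_{ij} dx_i ∧ dx_j, the exterior derivative is
  d(omega) = sum_{i<j} d(g_{ij}) ∧ dx_i ∧ dx_j = sum_{i<j, k} (∂g_{ij}/∂x_k) dx_k ∧ dx_i ∧ dx_j.
Expand each term, using dx_k ∧ dx_i ∧ dx_j = sgn(permutation) dx_{(a)} ∧ dx_{(b)} ∧ dx_{(c)} with (a < b < c) sorted:
  d(w^2) includes (∂/∂w)(w^2) dw = (2*w) dw, which multiplied by dx ∧ dy gives (2*w) dx ∧ dy ∧ dw
Collecting like 3-forms: d(omega) = (2*w) dx ∧ dy ∧ dw.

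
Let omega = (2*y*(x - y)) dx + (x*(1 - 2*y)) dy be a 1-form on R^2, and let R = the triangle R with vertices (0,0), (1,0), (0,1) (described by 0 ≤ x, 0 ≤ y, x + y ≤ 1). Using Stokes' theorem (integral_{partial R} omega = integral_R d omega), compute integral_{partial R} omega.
integral_(partial R) omega = 1/2

Stokes: integral_partial_R omega = integral_R d omega with d omega = (∂Q/∂x - ∂P/∂y) dx ∧ dy.
  ∂Q/∂x = 1 - 2*y
  ∂P/∂y = 2*x - 4*y
  integrand = ∂Q/∂x - ∂P/∂y = -2*x + 2*y + 1.
Integrating over R: integral_0^1 integral_0^{1-x} (-2*x + 2*y + 1) dy dx = 1/2.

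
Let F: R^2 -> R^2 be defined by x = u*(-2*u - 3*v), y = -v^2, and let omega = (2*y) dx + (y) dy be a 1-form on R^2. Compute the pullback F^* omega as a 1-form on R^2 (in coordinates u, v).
F^* omega = (v^2*(8*u + 6*v)) du + (2*v^2*(3*u + v)) dv

Using F^*(f dg) = (f ∘ F) d(g ∘ F), substitute each coordinate x_i by F_i(u, v) in f_i, and replace dx_i by d F_i = (∂F_i/∂u) du + (∂F_i/∂v) dv.
  For the x component: f_1(F) = -2*v^2; d F_1 = (-4*u - 3*v) du + (-3*u) dv
  For the y component: f_2(F) = -v^2; d F_2 = (0) du + (-2*v) dv
Combining and collecting du, dv coefficients:
  coeff of du: v^2*(8*u + 6*v)
  coeff of dv: 2*v^2*(3*u + v)
F^* omega = (v^2*(8*u + 6*v)) du + (2*v^2*(3*u + v)) dv.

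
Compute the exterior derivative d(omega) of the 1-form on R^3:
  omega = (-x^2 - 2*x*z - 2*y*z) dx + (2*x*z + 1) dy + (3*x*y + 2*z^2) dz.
d(omega) = (4*z) dx ∧ dy + (2*x + 5*y) dx ∧ dz + (x) dy ∧ dz

For a 1-form omega = sum_i f_i dx_i, the exterior derivative is
  d(omega) = sum_{i < j} (∂f_j/∂x_i - ∂f_i/∂x_j) dx_i ∧ dx_j.
  coefficient of dx ∧ dy: ∂f_2/∂x - ∂f_1/∂y = ∂(2*x*z + 1)/∂x - ∂(-x^2 - 2*x*z - 2*y*z)/∂y = 4*z
  coefficient of dx ∧ dz: ∂f_3/∂x - ∂f_1/∂z = ∂(3*x*y + 2*z^2)/∂x - ∂(-x^2 - 2*x*z - 2*y*z)/∂z = 2*x + 5*y
  coefficient of dy ∧ dz: ∂f_3/∂y - ∂f_2/∂z = ∂(3*x*y + 2*z^2)/∂y - ∂(2*x*z + 1)/∂z = x
Assembling: d(omega) = (4*z) dx ∧ dy + (2*x + 5*y) dx ∧ dz + (x) dy ∧ dz.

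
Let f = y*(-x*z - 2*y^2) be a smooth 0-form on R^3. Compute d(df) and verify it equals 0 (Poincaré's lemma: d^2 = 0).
d(df) = 0

Step 1: df = sum_i (∂f/∂x_i) dx_i = (-y*z) dx + (-x*z - 6*y^2) dy + (-x*y) dz.
Step 2: Apply d again. Using the 1-form formula, the coefficient of dx ∧ dy in d(df) is ∂^2 f/∂x ∂y - ∂^2 f/∂y ∂x = (-z) - (-z) = 0 (equality of mixed partials for smooth f).
Similarly for dx ∧ dz and dy ∧ dz — all coefficients vanish. So d(df) = 0.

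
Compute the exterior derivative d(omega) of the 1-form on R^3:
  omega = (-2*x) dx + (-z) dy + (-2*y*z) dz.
d(omega) = (1 - 2*z) dy ∧ dz

For a 1-form omega = sum_i f_i dx_i, the exterior derivative is
  d(omega) = sum_{i < j} (∂f_j/∂x_i - ∂f_i/∂x_j) dx_i ∧ dx_j.
  coefficient of dy ∧ dz: ∂f_3/∂y - ∂f_2/∂z = ∂(-2*y*z)/∂y - ∂(-z)/∂z = 1 - 2*z
Assembling: d(omega) = (1 - 2*z) dy ∧ dz.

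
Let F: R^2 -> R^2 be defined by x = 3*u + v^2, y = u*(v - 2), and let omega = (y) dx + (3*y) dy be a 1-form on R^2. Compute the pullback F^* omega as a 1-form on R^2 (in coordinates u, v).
F^* omega = (3*u*(v^2 - 3*v + 2)) du + (u*(3*u*v - 6*u + 2*v^2 - 4*v)) dv

Using F^*(f dg) = (f ∘ F) d(g ∘ F), substitute each coordinate x_i by F_i(u, v) in f_i, and replace dx_i by d F_i = (∂F_i/∂u) du + (∂F_i/∂v) dv.
  For the x component: f_1(F) = u*(v - 2); d F_1 = (3) du + (2*v) dv
  For the y component: f_2(F) = 3*u*(v - 2); d F_2 = (v - 2) du + (u) dv
Combining and collecting du, dv coefficients:
  coeff of du: 3*u*(v^2 - 3*v + 2)
  coeff of dv: u*(3*u*v - 6*u + 2*v^2 - 4*v)
F^* omega = (3*u*(v^2 - 3*v + 2)) du + (u*(3*u*v - 6*u + 2*v^2 - 4*v)) dv.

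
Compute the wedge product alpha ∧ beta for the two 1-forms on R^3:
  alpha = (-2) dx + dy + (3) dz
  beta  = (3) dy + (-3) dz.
alpha ∧ beta = (-6) dx ∧ dy + (6) dx ∧ dz + (-12) dy ∧ dz

Distribute the wedge, using dx_i ∧ dx_j = -dx_j ∧ dx_i and dx_i ∧ dx_i = 0. For each pair (i, j) with i < j, the coefficient of dx_i ∧ dx_j in alpha ∧ beta is (alpha_i * beta_j - alpha_j * beta_i). Collecting: alpha ∧ beta = (-6) dx ∧ dy + (6) dx ∧ dz + (-12) dy ∧ dz.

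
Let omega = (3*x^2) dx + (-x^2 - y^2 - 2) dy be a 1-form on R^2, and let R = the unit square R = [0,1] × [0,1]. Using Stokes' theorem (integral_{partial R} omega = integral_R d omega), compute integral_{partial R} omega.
integral_(partial R) omega = -1

Stokes: integral_partial_R omega = integral_R d omega with d omega = (∂Q/∂x - ∂P/∂y) dx ∧ dy.
  ∂Q/∂x = -2*x
  ∂P/∂y = 0
  integrand = ∂Q/∂x - ∂P/∂y = -2*x.
Integrating over R: integral_0^1 integral_0^1 (-2*x) dx dy = -1.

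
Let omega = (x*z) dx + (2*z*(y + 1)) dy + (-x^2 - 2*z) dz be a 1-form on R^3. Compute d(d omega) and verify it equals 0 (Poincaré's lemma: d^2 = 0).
d(d omega) = 0

Step 1: d omega = sum_{i<j} (∂f_j/∂x_i - ∂f_i/∂x_j) dx_i ∧ dx_j:
  coeff of dx ∧ dy: 0
  coeff of dx ∧ dz: -3*x
  coeff of dy ∧ dz: -2*y - 2
Step 2: Apply d again to each 2-form coefficient. The only possible 3-form in R^3 is dx ∧ dy ∧ dz, with coefficient
  ∂(coeff of dy∧dz)/∂x - ∂(coeff of dx∧dz)/∂y + ∂(coeff of dx∧dy)/∂z
  = ∂/∂x (-2*y - 2) - ∂/∂y (-3*x) + ∂/∂z (0).
Each of these terms simplifies to sums of mixed partials that cancel in pairs. The result is 0 (by equality of mixed partials for smooth functions — Schwarz / Clairaut).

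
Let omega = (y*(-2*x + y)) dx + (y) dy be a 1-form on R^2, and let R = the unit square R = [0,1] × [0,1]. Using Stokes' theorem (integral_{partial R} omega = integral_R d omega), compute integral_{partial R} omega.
integral_(partial R) omega = 0

Stokes: integral_partial_R omega = integral_R d omega with d omega = (∂Q/∂x - ∂P/∂y) dx ∧ dy.
  ∂Q/∂x = 0
  ∂P/∂y = -2*x + 2*y
  integrand = ∂Q/∂x - ∂P/∂y = 2*x - 2*y.
Integrating over R: integral_0^1 integral_0^1 (2*x - 2*y) dx dy = 0.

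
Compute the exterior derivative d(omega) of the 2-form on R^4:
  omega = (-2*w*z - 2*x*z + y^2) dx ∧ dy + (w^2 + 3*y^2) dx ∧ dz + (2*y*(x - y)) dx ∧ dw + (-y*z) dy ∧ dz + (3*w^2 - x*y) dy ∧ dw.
d(omega) = (-2*w - 2*x - 6*y) dx ∧ dy ∧ dz + (-2*x + 3*y - 2*z) dx ∧ dy ∧ dw + (2*w) dx ∧ dz ∧ dw

For a 2-form omega = sum_{i<j} g_{ij} dx_i ∧ dx_j, the exterior derivative is
  d(omega) = sum_{i<j} d(g_{ij}) ∧ dx_i ∧ dx_j = sum_{i<j, k} (∂g_{ij}/∂x_k) dx_k ∧ dx_i ∧ dx_j.
Expand each term, using dx_k ∧ dx_i ∧ dx_j = sgn(permutation) dx_{(a)} ∧ dx_{(b)} ∧ dx_{(c)} with (a < b < c) sorted:
  d(-2*w*z - 2*x*z + y^2) includes (∂/∂z)(-2*w*z - 2*x*z + y^2) dz = (-2*w - 2*x) dz, which multiplied by dx ∧ dy gives (-2*w - 2*x) dx ∧ dy ∧ dz
  d(-2*w*z - 2*x*z + y^2) includes (∂/∂w)(-2*w*z - 2*x*z + y^2) dw = (-2*z) dw, which multiplied by dx ∧ dy gives (-2*z) dx ∧ dy ∧ dw
  d(w^2 + 3*y^2) includes (∂/∂y)(w^2 + 3*y^2) dy = (6*y) dy, which multiplied by dx ∧ dz gives (-6*y) dx ∧ dy ∧ dz
  d(w^2 + 3*y^2) includes (∂/∂w)(w^2 + 3*y^2) dw = (2*w) dw, which multiplied by dx ∧ dz gives (2*w) dx ∧ dz ∧ dw
  d(2*y*(x - y)) includes (∂/∂y)(2*y*(x - y)) dy = (2*x - 4*y) dy, which multiplied by dx ∧ dw gives (-2*x + 4*y) dx ∧ dy ∧ dw
  d(3*w^2 - x*y) includes (∂/∂x)(3*w^2 - x*y) dx = (-y) dx, which multiplied by dy ∧ dw gives (-y) dx ∧ dy ∧ dw
Collecting like 3-forms: d(omega) = (-2*w - 2*x - 6*y) dx ∧ dy ∧ dz + (-2*x + 3*y - 2*z) dx ∧ dy ∧ dw + (2*w) dx ∧ dz ∧ dw.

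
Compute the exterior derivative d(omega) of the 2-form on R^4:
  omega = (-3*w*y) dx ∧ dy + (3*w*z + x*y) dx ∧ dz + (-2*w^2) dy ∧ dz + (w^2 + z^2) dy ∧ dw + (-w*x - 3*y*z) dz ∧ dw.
d(omega) = (-3*y) dx ∧ dy ∧ dw + (-x) dx ∧ dy ∧ dz + (-w + 3*z) dx ∧ dz ∧ dw + (-4*w - 5*z) dy ∧ dz ∧ dw

For a 2-form omega = sum_{i<j} g_{ij} dx_i ∧ dx_j, the exterior derivative is
  d(omega) = sum_{i<j} d(g_{ij}) ∧ dx_i ∧ dx_j = sum_{i<j, k} (∂g_{ij}/∂x_k) dx_k ∧ dx_i ∧ dx_j.
Expand each term, using dx_k ∧ dx_i ∧ dx_j = sgn(permutation) dx_{(a)} ∧ dx_{(b)} ∧ dx_{(c)} with (a < b < c) sorted:
  d(-3*w*y) includes (∂/∂w)(-3*w*y) dw = (-3*y) dw, which multiplied by dx ∧ dy gives (-3*y) dx ∧ dy ∧ dw
  d(3*w*z + x*y) includes (∂/∂y)(3*w*z + x*y) dy = (x) dy, which multiplied by dx ∧ dz gives (-x) dx ∧ dy ∧ dz
  d(3*w*z + x*y) includes (∂/∂w)(3*w*z + x*y) dw = (3*z) dw, which multiplied by dx ∧ dz gives (3*z) dx ∧ dz ∧ dw
  d(-2*w^2) includes (∂/∂w)(-2*w^2) dw = (-4*w) dw, which multiplied by dy ∧ dz gives (-4*w) dy ∧ dz ∧ dw
  d(w^2 + z^2) includes (∂/∂z)(w^2 + z^2) dz = (2*z) dz, which multiplied by dy ∧ dw gives (-2*z) dy ∧ dz ∧ dw
  d(-w*x - 3*y*z) includes (∂/∂x)(-w*x - 3*y*z) dx = (-w) dx, which multiplied by dz ∧ dw gives (-w) dx ∧ dz ∧ dw
  d(-w*x - 3*y*z) includes (∂/∂y)(-w*x - 3*y*z) dy = (-3*z) dy, which multiplied by dz ∧ dw gives (-3*z) dy ∧ dz ∧ dw
Collecting like 3-forms: d(omega) = (-3*y) dx ∧ dy ∧ dw + (-x) dx ∧ dy ∧ dz + (-w + 3*z) dx ∧ dz ∧ dw + (-4*w - 5*z) dy ∧ dz ∧ dw.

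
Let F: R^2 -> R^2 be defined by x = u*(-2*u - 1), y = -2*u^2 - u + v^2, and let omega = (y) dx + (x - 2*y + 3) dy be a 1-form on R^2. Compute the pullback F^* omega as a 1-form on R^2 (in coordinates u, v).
F^* omega = (4*u*v^2 - 12*u + v^2 - 3) du + (2*v*(2*u^2 + u - 2*v^2 + 3)) dv

Using F^*(f dg) = (f ∘ F) d(g ∘ F), substitute each coordinate x_i by F_i(u, v) in f_i, and replace dx_i by d F_i = (∂F_i/∂u) du + (∂F_i/∂v) dv.
  For the x component: f_1(F) = -2*u^2 - u + v^2; d F_1 = (-4*u - 1) du + (0) dv
  For the y component: f_2(F) = 2*u^2 + u - 2*v^2 + 3; d F_2 = (-4*u - 1) du + (2*v) dv
Combining and collecting du, dv coefficients:
  coeff of du: 4*u*v^2 - 12*u + v^2 - 3
  coeff of dv: 2*v*(2*u^2 + u - 2*v^2 + 3)
F^* omega = (4*u*v^2 - 12*u + v^2 - 3) du + (2*v*(2*u^2 + u - 2*v^2 + 3)) dv.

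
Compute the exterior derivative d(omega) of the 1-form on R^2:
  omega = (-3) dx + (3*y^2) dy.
d(omega) = 0

For a 1-form omega = sum_i f_i dx_i, the exterior derivative is
  d(omega) = sum_{i < j} (∂f_j/∂x_i - ∂f_i/∂x_j) dx_i ∧ dx_j.

Assembling: d(omega) = 0.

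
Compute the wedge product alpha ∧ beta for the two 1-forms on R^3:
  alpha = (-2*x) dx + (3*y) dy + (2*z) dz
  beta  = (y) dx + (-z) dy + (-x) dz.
alpha ∧ beta = (2*x*z - 3*y^2) dx ∧ dy + (2*x^2 - 2*y*z) dx ∧ dz + (-3*x*y + 2*z^2) dy ∧ dz

Distribute the wedge, using dx_i ∧ dx_j = -dx_j ∧ dx_i and dx_i ∧ dx_i = 0. For each pair (i, j) with i < j, the coefficient of dx_i ∧ dx_j in alpha ∧ beta is (alpha_i * beta_j - alpha_j * beta_i). Collecting: alpha ∧ beta = (2*x*z - 3*y^2) dx ∧ dy + (2*x^2 - 2*y*z) dx ∧ dz + (-3*x*y + 2*z^2) dy ∧ dz.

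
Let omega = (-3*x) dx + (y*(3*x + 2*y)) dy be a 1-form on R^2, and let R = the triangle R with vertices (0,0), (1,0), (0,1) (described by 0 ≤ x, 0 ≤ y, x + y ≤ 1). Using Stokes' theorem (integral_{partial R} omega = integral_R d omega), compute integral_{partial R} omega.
integral_(partial R) omega = 1/2

Stokes: integral_partial_R omega = integral_R d omega with d omega = (∂Q/∂x - ∂P/∂y) dx ∧ dy.
  ∂Q/∂x = 3*y
  ∂P/∂y = 0
  integrand = ∂Q/∂x - ∂P/∂y = 3*y.
Integrating over R: integral_0^1 integral_0^{1-x} (3*y) dy dx = 1/2.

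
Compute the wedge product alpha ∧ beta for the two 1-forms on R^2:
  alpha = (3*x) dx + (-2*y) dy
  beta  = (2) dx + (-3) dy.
alpha ∧ beta = (-9*x + 4*y) dx ∧ dy

Distribute the wedge, using dx_i ∧ dx_j = -dx_j ∧ dx_i and dx_i ∧ dx_i = 0. For each pair (i, j) with i < j, the coefficient of dx_i ∧ dx_j in alpha ∧ beta is (alpha_i * beta_j - alpha_j * beta_i). Collecting: alpha ∧ beta = (-9*x + 4*y) dx ∧ dy.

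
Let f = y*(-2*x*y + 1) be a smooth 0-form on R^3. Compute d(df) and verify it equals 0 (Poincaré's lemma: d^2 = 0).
d(df) = 0

Step 1: df = sum_i (∂f/∂x_i) dx_i = (-2*y^2) dx + (-4*x*y + 1) dy + (0) dz.
Step 2: Apply d again. Using the 1-form formula, the coefficient of dx ∧ dy in d(df) is ∂^2 f/∂x ∂y - ∂^2 f/∂y ∂x = (-4*y) - (-4*y) = 0 (equality of mixed partials for smooth f).
Similarly for dx ∧ dz and dy ∧ dz — all coefficients vanish. So d(df) = 0.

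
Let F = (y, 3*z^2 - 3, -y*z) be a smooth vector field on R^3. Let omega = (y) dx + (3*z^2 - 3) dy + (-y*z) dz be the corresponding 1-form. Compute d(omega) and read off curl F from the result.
d(omega) = (-7*z) dy ∧ dz + (0) dz ∧ dx + (-1) dx ∧ dy; curl F = (-7*z, 0, -1)

d omega = sum_{i<j} (∂f_j/∂x_i - ∂f_i/∂x_j) dx_i ∧ dx_j. Under the identification (dy ∧ dz, dz ∧ dx, dx ∧ dy) ↔ (e_x, e_y, e_z), the coefficients are exactly the components of curl F. Compute:
  ∂R/∂y - ∂Q/∂z = (-z) - (6*z) = -7*z
  ∂P/∂z - ∂R/∂x = (0) - (0) = 0
  ∂Q/∂x - ∂P/∂y = (0) - (1) = -1.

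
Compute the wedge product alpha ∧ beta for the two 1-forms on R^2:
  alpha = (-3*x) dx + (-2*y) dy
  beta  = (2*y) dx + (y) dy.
alpha ∧ beta = (y*(-3*x + 4*y)) dx ∧ dy

Distribute the wedge, using dx_i ∧ dx_j = -dx_j ∧ dx_i and dx_i ∧ dx_i = 0. For each pair (i, j) with i < j, the coefficient of dx_i ∧ dx_j in alpha ∧ beta is (alpha_i * beta_j - alpha_j * beta_i). Collecting: alpha ∧ beta = (y*(-3*x + 4*y)) dx ∧ dy.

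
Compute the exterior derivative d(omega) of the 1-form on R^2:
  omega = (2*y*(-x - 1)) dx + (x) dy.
d(omega) = (2*x + 3) dx ∧ dy

For a 1-form omega = sum_i f_i dx_i, the exterior derivative is
  d(omega) = sum_{i < j} (∂f_j/∂x_i - ∂f_i/∂x_j) dx_i ∧ dx_j.
  coefficient of dx ∧ dy: ∂f_2/∂x - ∂f_1/∂y = ∂(x)/∂x - ∂(2*y*(-x - 1))/∂y = 2*x + 3
Assembling: d(omega) = (2*x + 3) dx ∧ dy.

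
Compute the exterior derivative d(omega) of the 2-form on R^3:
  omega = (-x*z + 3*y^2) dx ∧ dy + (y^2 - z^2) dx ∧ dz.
d(omega) = (-x - 2*y) dx ∧ dy ∧ dz

For a 2-form omega = sum_{i<j} g_{ij} dx_i ∧ dx_j, the exterior derivative is
  d(omega) = sum_{i<j} d(g_{ij}) ∧ dx_i ∧ dx_j = sum_{i<j, k} (∂g_{ij}/∂x_k) dx_k ∧ dx_i ∧ dx_j.
Expand each term, using dx_k ∧ dx_i ∧ dx_j = sgn(permutation) dx_{(a)} ∧ dx_{(b)} ∧ dx_{(c)} with (a < b < c) sorted:
  d(-x*z + 3*y^2) includes (∂/∂z)(-x*z + 3*y^2) dz = (-x) dz, which multiplied by dx ∧ dy gives (-x) dx ∧ dy ∧ dz
  d(y^2 - z^2) includes (∂/∂y)(y^2 - z^2) dy = (2*y) dy, which multiplied by dx ∧ dz gives (-2*y) dx ∧ dy ∧ dz
Collecting like 3-forms: d(omega) = (-x - 2*y) dx ∧ dy ∧ dz.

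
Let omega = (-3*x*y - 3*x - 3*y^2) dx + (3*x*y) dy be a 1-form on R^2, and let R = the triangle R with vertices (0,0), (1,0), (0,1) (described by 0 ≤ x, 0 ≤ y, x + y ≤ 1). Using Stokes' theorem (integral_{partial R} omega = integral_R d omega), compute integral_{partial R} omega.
integral_(partial R) omega = 2

Stokes: integral_partial_R omega = integral_R d omega with d omega = (∂Q/∂x - ∂P/∂y) dx ∧ dy.
  ∂Q/∂x = 3*y
  ∂P/∂y = -3*x - 6*y
  integrand = ∂Q/∂x - ∂P/∂y = 3*x + 9*y.
Integrating over R: integral_0^1 integral_0^{1-x} (3*x + 9*y) dy dx = 2.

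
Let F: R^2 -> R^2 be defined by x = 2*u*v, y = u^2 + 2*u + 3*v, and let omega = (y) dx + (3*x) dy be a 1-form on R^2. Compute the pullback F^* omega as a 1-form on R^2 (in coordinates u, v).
F^* omega = (2*v*(7*u^2 + 8*u + 3*v)) du + (2*u*(u^2 + 2*u + 12*v)) dv

Using F^*(f dg) = (f ∘ F) d(g ∘ F), substitute each coordinate x_i by F_i(u, v) in f_i, and replace dx_i by d F_i = (∂F_i/∂u) du + (∂F_i/∂v) dv.
  For the x component: f_1(F) = u^2 + 2*u + 3*v; d F_1 = (2*v) du + (2*u) dv
  For the y component: f_2(F) = 6*u*v; d F_2 = (2*u + 2) du + (3) dv
Combining and collecting du, dv coefficients:
  coeff of du: 2*v*(7*u^2 + 8*u + 3*v)
  coeff of dv: 2*u*(u^2 + 2*u + 12*v)
F^* omega = (2*v*(7*u^2 + 8*u + 3*v)) du + (2*u*(u^2 + 2*u + 12*v)) dv.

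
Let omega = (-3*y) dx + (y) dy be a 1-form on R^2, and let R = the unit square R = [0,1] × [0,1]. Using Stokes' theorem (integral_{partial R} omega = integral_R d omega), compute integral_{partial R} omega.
integral_(partial R) omega = 3

Stokes: integral_partial_R omega = integral_R d omega with d omega = (∂Q/∂x - ∂P/∂y) dx ∧ dy.
  ∂Q/∂x = 0
  ∂P/∂y = -3
  integrand = ∂Q/∂x - ∂P/∂y = 3.
Integrating over R: integral_0^1 integral_0^1 (3) dx dy = 3.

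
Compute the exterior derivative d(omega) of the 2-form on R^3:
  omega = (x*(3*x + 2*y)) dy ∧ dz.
d(omega) = (6*x + 2*y) dx ∧ dy ∧ dz

For a 2-form omega = sum_{i<j} g_{ij} dx_i ∧ dx_j, the exterior derivative is
  d(omega) = sum_{i<j} d(g_{ij}) ∧ dx_i ∧ dx_j = sum_{i<j, k} (∂g_{ij}/∂x_k) dx_k ∧ dx_i ∧ dx_j.
Expand each term, using dx_k ∧ dx_i ∧ dx_j = sgn(permutation) dx_{(a)} ∧ dx_{(b)} ∧ dx_{(c)} with (a < b < c) sorted:
  d(x*(3*x + 2*y)) includes (∂/∂x)(x*(3*x + 2*y)) dx = (6*x + 2*y) dx, which multiplied by dy ∧ dz gives (6*x + 2*y) dx ∧ dy ∧ dz
Collecting like 3-forms: d(omega) = (6*x + 2*y) dx ∧ dy ∧ dz.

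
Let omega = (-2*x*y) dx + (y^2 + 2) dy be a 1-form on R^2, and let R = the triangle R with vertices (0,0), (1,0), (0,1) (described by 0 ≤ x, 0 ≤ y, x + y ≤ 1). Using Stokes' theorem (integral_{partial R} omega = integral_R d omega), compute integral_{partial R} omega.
integral_(partial R) omega = 1/3

Stokes: integral_partial_R omega = integral_R d omega with d omega = (∂Q/∂x - ∂P/∂y) dx ∧ dy.
  ∂Q/∂x = 0
  ∂P/∂y = -2*x
  integrand = ∂Q/∂x - ∂P/∂y = 2*x.
Integrating over R: integral_0^1 integral_0^{1-x} (2*x) dy dx = 1/3.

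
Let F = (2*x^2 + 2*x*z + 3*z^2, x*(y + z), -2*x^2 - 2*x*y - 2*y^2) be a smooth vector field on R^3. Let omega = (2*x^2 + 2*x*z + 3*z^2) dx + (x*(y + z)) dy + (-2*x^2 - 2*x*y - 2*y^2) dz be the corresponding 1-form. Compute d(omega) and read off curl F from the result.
d(omega) = (-3*x - 4*y) dy ∧ dz + (6*x + 2*y + 6*z) dz ∧ dx + (y + z) dx ∧ dy; curl F = (-3*x - 4*y, 6*x + 2*y + 6*z, y + z)

d omega = sum_{i<j} (∂f_j/∂x_i - ∂f_i/∂x_j) dx_i ∧ dx_j. Under the identification (dy ∧ dz, dz ∧ dx, dx ∧ dy) ↔ (e_x, e_y, e_z), the coefficients are exactly the components of curl F. Compute:
  ∂R/∂y - ∂Q/∂z = (-2*x - 4*y) - (x) = -3*x - 4*y
  ∂P/∂z - ∂R/∂x = (2*x + 6*z) - (-4*x - 2*y) = 6*x + 2*y + 6*z
  ∂Q/∂x - ∂P/∂y = (y + z) - (0) = y + z.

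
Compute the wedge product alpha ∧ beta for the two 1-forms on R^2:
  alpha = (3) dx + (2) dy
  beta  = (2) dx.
alpha ∧ beta = (-4) dx ∧ dy

Distribute the wedge, using dx_i ∧ dx_j = -dx_j ∧ dx_i and dx_i ∧ dx_i = 0. For each pair (i, j) with i < j, the coefficient of dx_i ∧ dx_j in alpha ∧ beta is (alpha_i * beta_j - alpha_j * beta_i). Collecting: alpha ∧ beta = (-4) dx ∧ dy.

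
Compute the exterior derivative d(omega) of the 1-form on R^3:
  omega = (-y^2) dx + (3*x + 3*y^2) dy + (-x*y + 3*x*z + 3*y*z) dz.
d(omega) = (2*y + 3) dx ∧ dy + (-y + 3*z) dx ∧ dz + (-x + 3*z) dy ∧ dz

For a 1-form omega = sum_i f_i dx_i, the exterior derivative is
  d(omega) = sum_{i < j} (∂f_j/∂x_i - ∂f_i/∂x_j) dx_i ∧ dx_j.
  coefficient of dx ∧ dy: ∂f_2/∂x - ∂f_1/∂y = ∂(3*x + 3*y^2)/∂x - ∂(-y^2)/∂y = 2*y + 3
  coefficient of dx ∧ dz: ∂f_3/∂x - ∂f_1/∂z = ∂(-x*y + 3*x*z + 3*y*z)/∂x - ∂(-y^2)/∂z = -y + 3*z
  coefficient of dy ∧ dz: ∂f_3/∂y - ∂f_2/∂z = ∂(-x*y + 3*x*z + 3*y*z)/∂y - ∂(3*x + 3*y^2)/∂z = -x + 3*z
Assembling: d(omega) = (2*y + 3) dx ∧ dy + (-y + 3*z) dx ∧ dz + (-x + 3*z) dy ∧ dz.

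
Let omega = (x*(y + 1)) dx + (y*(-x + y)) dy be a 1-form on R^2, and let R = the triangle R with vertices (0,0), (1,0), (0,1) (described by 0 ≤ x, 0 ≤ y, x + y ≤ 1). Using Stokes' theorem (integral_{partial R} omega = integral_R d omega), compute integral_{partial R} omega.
integral_(partial R) omega = -1/3

Stokes: integral_partial_R omega = integral_R d omega with d omega = (∂Q/∂x - ∂P/∂y) dx ∧ dy.
  ∂Q/∂x = -y
  ∂P/∂y = x
  integrand = ∂Q/∂x - ∂P/∂y = -x - y.
Integrating over R: integral_0^1 integral_0^{1-x} (-x - y) dy dx = -1/3.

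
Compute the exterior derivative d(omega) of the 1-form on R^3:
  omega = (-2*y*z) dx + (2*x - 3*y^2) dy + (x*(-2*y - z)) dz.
d(omega) = (2*z + 2) dx ∧ dy + (-z) dx ∧ dz + (-2*x) dy ∧ dz

For a 1-form omega = sum_i f_i dx_i, the exterior derivative is
  d(omega) = sum_{i < j} (∂f_j/∂x_i - ∂f_i/∂x_j) dx_i ∧ dx_j.
  coefficient of dx ∧ dy: ∂f_2/∂x - ∂f_1/∂y = ∂(2*x - 3*y^2)/∂x - ∂(-2*y*z)/∂y = 2*z + 2
  coefficient of dx ∧ dz: ∂f_3/∂x - ∂f_1/∂z = ∂(x*(-2*y - z))/∂x - ∂(-2*y*z)/∂z = -z
  coefficient of dy ∧ dz: ∂f_3/∂y - ∂f_2/∂z = ∂(x*(-2*y - z))/∂y - ∂(2*x - 3*y^2)/∂z = -2*x
Assembling: d(omega) = (2*z + 2) dx ∧ dy + (-z) dx ∧ dz + (-2*x) dy ∧ dz.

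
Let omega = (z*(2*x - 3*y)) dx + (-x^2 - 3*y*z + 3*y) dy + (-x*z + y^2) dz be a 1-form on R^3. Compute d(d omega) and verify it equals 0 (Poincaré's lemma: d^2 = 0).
d(d omega) = 0

Step 1: d omega = sum_{i<j} (∂f_j/∂x_i - ∂f_i/∂x_j) dx_i ∧ dx_j:
  coeff of dx ∧ dy: -2*x + 3*z
  coeff of dx ∧ dz: -2*x + 3*y - z
  coeff of dy ∧ dz: 5*y
Step 2: Apply d again to each 2-form coefficient. The only possible 3-form in R^3 is dx ∧ dy ∧ dz, with coefficient
  ∂(coeff of dy∧dz)/∂x - ∂(coeff of dx∧dz)/∂y + ∂(coeff of dx∧dy)/∂z
  = ∂/∂x (5*y) - ∂/∂y (-2*x + 3*y - z) + ∂/∂z (-2*x + 3*z).
Each of these terms simplifies to sums of mixed partials that cancel in pairs. The result is 0 (by equality of mixed partials for smooth functions — Schwarz / Clairaut).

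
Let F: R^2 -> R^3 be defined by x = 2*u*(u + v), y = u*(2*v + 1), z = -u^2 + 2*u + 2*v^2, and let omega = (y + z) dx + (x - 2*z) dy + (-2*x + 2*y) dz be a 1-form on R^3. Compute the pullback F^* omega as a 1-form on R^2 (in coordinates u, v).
F^* omega = (4*u^3 + 14*u^2*v + 4*u^2 + 16*u*v^2 - 4*v^3 - 4*v^2) du + (2*u*(3*u^2 - 4*u*v - u - 2*v^2 + 4*v)) dv

Using F^*(f dg) = (f ∘ F) d(g ∘ F), substitute each coordinate x_i by F_i(u, v) in f_i, and replace dx_i by d F_i = (∂F_i/∂u) du + (∂F_i/∂v) dv.
  For the x component: f_1(F) = -u^2 + 2*u*v + 3*u + 2*v^2; d F_1 = (4*u + 2*v) du + (2*u) dv
  For the y component: f_2(F) = 4*u^2 + 2*u*v - 4*u - 4*v^2; d F_2 = (2*v + 1) du + (2*u) dv
  For the z component: f_3(F) = 2*u*(1 - 2*u); d F_3 = (2 - 2*u) du + (4*v) dv
Combining and collecting du, dv coefficients:
  coeff of du: 4*u^3 + 14*u^2*v + 4*u^2 + 16*u*v^2 - 4*v^3 - 4*v^2
  coeff of dv: 2*u*(3*u^2 - 4*u*v - u - 2*v^2 + 4*v)
F^* omega = (4*u^3 + 14*u^2*v + 4*u^2 + 16*u*v^2 - 4*v^3 - 4*v^2) du + (2*u*(3*u^2 - 4*u*v - u - 2*v^2 + 4*v)) dv.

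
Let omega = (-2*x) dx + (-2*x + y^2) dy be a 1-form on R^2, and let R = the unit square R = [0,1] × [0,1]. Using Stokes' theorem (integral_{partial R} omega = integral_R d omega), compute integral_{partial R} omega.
integral_(partial R) omega = -2

Stokes: integral_partial_R omega = integral_R d omega with d omega = (∂Q/∂x - ∂P/∂y) dx ∧ dy.
  ∂Q/∂x = -2
  ∂P/∂y = 0
  integrand = ∂Q/∂x - ∂P/∂y = -2.
Integrating over R: integral_0^1 integral_0^1 (-2) dx dy = -2.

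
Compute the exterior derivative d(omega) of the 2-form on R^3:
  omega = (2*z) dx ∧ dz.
d(omega) = 0

For a 2-form omega = sum_{i<j} g_{ij} dx_i ∧ dx_j, the exterior derivative is
  d(omega) = sum_{i<j} d(g_{ij}) ∧ dx_i ∧ dx_j = sum_{i<j, k} (∂g_{ij}/∂x_k) dx_k ∧ dx_i ∧ dx_j.
Expand each term, using dx_k ∧ dx_i ∧ dx_j = sgn(permutation) dx_{(a)} ∧ dx_{(b)} ∧ dx_{(c)} with (a < b < c) sorted:

Collecting like 3-forms: d(omega) = 0.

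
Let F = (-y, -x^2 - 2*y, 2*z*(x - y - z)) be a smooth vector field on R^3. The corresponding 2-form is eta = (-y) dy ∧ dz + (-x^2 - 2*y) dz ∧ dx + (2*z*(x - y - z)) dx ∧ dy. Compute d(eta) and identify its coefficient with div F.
d(eta) = (2*x - 2*y - 4*z - 2) dx ∧ dy ∧ dz; div F = 2*x - 2*y - 4*z - 2

For a 2-form in R^3 of the form above, applying d gives a 3-form with coefficient ∂P/∂x + ∂Q/∂y + ∂R/∂z:
  ∂P/∂x = 0
  ∂Q/∂y = -2
  ∂R/∂z = 2*x - 2*y - 4*z
Sum = 2*x - 2*y - 4*z - 2, which is exactly div F.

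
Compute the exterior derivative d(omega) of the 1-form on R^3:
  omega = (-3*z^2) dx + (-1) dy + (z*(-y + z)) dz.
d(omega) = (6*z) dx ∧ dz + (-z) dy ∧ dz

For a 1-form omega = sum_i f_i dx_i, the exterior derivative is
  d(omega) = sum_{i < j} (∂f_j/∂x_i - ∂f_i/∂x_j) dx_i ∧ dx_j.
  coefficient of dx ∧ dz: ∂f_3/∂x - ∂f_1/∂z = ∂(z*(-y + z))/∂x - ∂(-3*z^2)/∂z = 6*z
  coefficient of dy ∧ dz: ∂f_3/∂y - ∂f_2/∂z = ∂(z*(-y + z))/∂y - ∂(-1)/∂z = -z
Assembling: d(omega) = (6*z) dx ∧ dz + (-z) dy ∧ dz.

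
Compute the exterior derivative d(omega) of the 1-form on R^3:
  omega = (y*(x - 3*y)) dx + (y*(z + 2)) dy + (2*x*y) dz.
d(omega) = (-x + 6*y) dx ∧ dy + (2*y) dx ∧ dz + (2*x - y) dy ∧ dz

For a 1-form omega = sum_i f_i dx_i, the exterior derivative is
  d(omega) = sum_{i < j} (∂f_j/∂x_i - ∂f_i/∂x_j) dx_i ∧ dx_j.
  coefficient of dx ∧ dy: ∂f_2/∂x - ∂f_1/∂y = ∂(y*(z + 2))/∂x - ∂(y*(x - 3*y))/∂y = -x + 6*y
  coefficient of dx ∧ dz: ∂f_3/∂x - ∂f_1/∂z = ∂(2*x*y)/∂x - ∂(y*(x - 3*y))/∂z = 2*y
  coefficient of dy ∧ dz: ∂f_3/∂y - ∂f_2/∂z = ∂(2*x*y)/∂y - ∂(y*(z + 2))/∂z = 2*x - y
Assembling: d(omega) = (-x + 6*y) dx ∧ dy + (2*y) dx ∧ dz + (2*x - y) dy ∧ dz.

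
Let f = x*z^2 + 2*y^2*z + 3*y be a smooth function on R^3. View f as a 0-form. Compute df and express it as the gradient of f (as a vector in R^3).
df = (z^2) dx + (4*y*z + 3) dy + (2*x*z + 2*y^2) dz; grad f = (z^2, 4*y*z + 3, 2*x*z + 2*y^2)

For a 0-form f, d f = (∂f/∂x) dx + (∂f/∂y) dy + (∂f/∂z) dz. The components of the vector representation are exactly the entries of grad f in Cartesian coordinates:
  ∂f/∂x = z^2
  ∂f/∂y = 4*y*z + 3
  ∂f/∂z = 2*x*z + 2*y^2.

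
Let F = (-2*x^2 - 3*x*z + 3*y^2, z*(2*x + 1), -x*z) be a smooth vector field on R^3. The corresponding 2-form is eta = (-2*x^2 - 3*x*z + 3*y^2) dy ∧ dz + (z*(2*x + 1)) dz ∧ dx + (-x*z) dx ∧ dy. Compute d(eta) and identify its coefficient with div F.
d(eta) = (-5*x - 3*z) dx ∧ dy ∧ dz; div F = -5*x - 3*z

For a 2-form in R^3 of the form above, applying d gives a 3-form with coefficient ∂P/∂x + ∂Q/∂y + ∂R/∂z:
  ∂P/∂x = -4*x - 3*z
  ∂Q/∂y = 0
  ∂R/∂z = -x
Sum = -5*x - 3*z, which is exactly div F.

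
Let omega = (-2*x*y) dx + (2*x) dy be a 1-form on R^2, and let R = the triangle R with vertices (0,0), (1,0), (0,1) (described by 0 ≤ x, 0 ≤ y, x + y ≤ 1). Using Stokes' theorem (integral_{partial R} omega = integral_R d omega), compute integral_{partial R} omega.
integral_(partial R) omega = 4/3

Stokes: integral_partial_R omega = integral_R d omega with d omega = (∂Q/∂x - ∂P/∂y) dx ∧ dy.
  ∂Q/∂x = 2
  ∂P/∂y = -2*x
  integrand = ∂Q/∂x - ∂P/∂y = 2*x + 2.
Integrating over R: integral_0^1 integral_0^{1-x} (2*x + 2) dy dx = 4/3.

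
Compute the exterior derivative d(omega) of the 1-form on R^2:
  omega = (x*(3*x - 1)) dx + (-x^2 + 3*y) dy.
d(omega) = (-2*x) dx ∧ dy

For a 1-form omega = sum_i f_i dx_i, the exterior derivative is
  d(omega) = sum_{i < j} (∂f_j/∂x_i - ∂f_i/∂x_j) dx_i ∧ dx_j.
  coefficient of dx ∧ dy: ∂f_2/∂x - ∂f_1/∂y = ∂(-x^2 + 3*y)/∂x - ∂(x*(3*x - 1))/∂y = -2*x
Assembling: d(omega) = (-2*x) dx ∧ dy.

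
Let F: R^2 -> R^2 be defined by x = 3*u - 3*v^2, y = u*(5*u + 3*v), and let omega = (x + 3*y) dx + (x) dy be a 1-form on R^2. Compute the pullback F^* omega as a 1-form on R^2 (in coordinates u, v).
F^* omega = (75*u^2 - 30*u*v^2 + 36*u*v + 9*u - 9*v^3 - 9*v^2) du + (-90*u^2*v + 9*u^2 - 63*u*v^2 - 18*u*v + 18*v^3) dv

Using F^*(f dg) = (f ∘ F) d(g ∘ F), substitute each coordinate x_i by F_i(u, v) in f_i, and replace dx_i by d F_i = (∂F_i/∂u) du + (∂F_i/∂v) dv.
  For the x component: f_1(F) = 15*u^2 + 9*u*v + 3*u - 3*v^2; d F_1 = (3) du + (-6*v) dv
  For the y component: f_2(F) = 3*u - 3*v^2; d F_2 = (10*u + 3*v) du + (3*u) dv
Combining and collecting du, dv coefficients:
  coeff of du: 75*u^2 - 30*u*v^2 + 36*u*v + 9*u - 9*v^3 - 9*v^2
  coeff of dv: -90*u^2*v + 9*u^2 - 63*u*v^2 - 18*u*v + 18*v^3
F^* omega = (75*u^2 - 30*u*v^2 + 36*u*v + 9*u - 9*v^3 - 9*v^2) du + (-90*u^2*v + 9*u^2 - 63*u*v^2 - 18*u*v + 18*v^3) dv.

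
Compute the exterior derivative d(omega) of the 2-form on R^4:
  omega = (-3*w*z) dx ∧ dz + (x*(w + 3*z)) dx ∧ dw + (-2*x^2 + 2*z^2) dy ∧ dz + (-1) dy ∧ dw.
d(omega) = (-3*x - 3*z) dx ∧ dz ∧ dw + (-4*x) dx ∧ dy ∧ dz

For a 2-form omega = sum_{i<j} g_{ij} dx_i ∧ dx_j, the exterior derivative is
  d(omega) = sum_{i<j} d(g_{ij}) ∧ dx_i ∧ dx_j = sum_{i<j, k} (∂g_{ij}/∂x_k) dx_k ∧ dx_i ∧ dx_j.
Expand each term, using dx_k ∧ dx_i ∧ dx_j = sgn(permutation) dx_{(a)} ∧ dx_{(b)} ∧ dx_{(c)} with (a < b < c) sorted:
  d(-3*w*z) includes (∂/∂w)(-3*w*z) dw = (-3*z) dw, which multiplied by dx ∧ dz gives (-3*z) dx ∧ dz ∧ dw
  d(x*(w + 3*z)) includes (∂/∂z)(x*(w + 3*z)) dz = (3*x) dz, which multiplied by dx ∧ dw gives (-3*x) dx ∧ dz ∧ dw
  d(-2*x^2 + 2*z^2) includes (∂/∂x)(-2*x^2 + 2*z^2) dx = (-4*x) dx, which multiplied by dy ∧ dz gives (-4*x) dx ∧ dy ∧ dz
Collecting like 3-forms: d(omega) = (-3*x - 3*z) dx ∧ dz ∧ dw + (-4*x) dx ∧ dy ∧ dz.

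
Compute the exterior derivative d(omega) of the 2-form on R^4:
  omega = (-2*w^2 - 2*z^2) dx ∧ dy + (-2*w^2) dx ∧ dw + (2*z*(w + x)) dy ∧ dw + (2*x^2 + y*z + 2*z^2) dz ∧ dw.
d(omega) = (-4*z) dx ∧ dy ∧ dz + (-4*w + 2*z) dx ∧ dy ∧ dw + (-2*w - 2*x + z) dy ∧ dz ∧ dw + (4*x) dx ∧ dz ∧ dw

For a 2-form omega = sum_{i<j} g_{ij} dx_i ∧ dx_j, the exterior derivative is
  d(omega) = sum_{i<j} d(g_{ij}) ∧ dx_i ∧ dx_j = sum_{i<j, k} (∂g_{ij}/∂x_k) dx_k ∧ dx_i ∧ dx_j.
Expand each term, using dx_k ∧ dx_i ∧ dx_j = sgn(permutation) dx_{(a)} ∧ dx_{(b)} ∧ dx_{(c)} with (a < b < c) sorted:
  d(-2*w^2 - 2*z^2) includes (∂/∂z)(-2*w^2 - 2*z^2) dz = (-4*z) dz, which multiplied by dx ∧ dy gives (-4*z) dx ∧ dy ∧ dz
  d(-2*w^2 - 2*z^2) includes (∂/∂w)(-2*w^2 - 2*z^2) dw = (-4*w) dw, which multiplied by dx ∧ dy gives (-4*w) dx ∧ dy ∧ dw
  d(2*z*(w + x)) includes (∂/∂x)(2*z*(w + x)) dx = (2*z) dx, which multiplied by dy ∧ dw gives (2*z) dx ∧ dy ∧ dw
  d(2*z*(w + x)) includes (∂/∂z)(2*z*(w + x)) dz = (2*w + 2*x) dz, which multiplied by dy ∧ dw gives (-2*w - 2*x) dy ∧ dz ∧ dw
  d(2*x^2 + y*z + 2*z^2) includes (∂/∂x)(2*x^2 + y*z + 2*z^2) dx = (4*x) dx, which multiplied by dz ∧ dw gives (4*x) dx ∧ dz ∧ dw
  d(2*x^2 + y*z + 2*z^2) includes (∂/∂y)(2*x^2 + y*z + 2*z^2) dy = (z) dy, which multiplied by dz ∧ dw gives (z) dy ∧ dz ∧ dw
Collecting like 3-forms: d(omega) = (-4*z) dx ∧ dy ∧ dz + (-4*w + 2*z) dx ∧ dy ∧ dw + (-2*w - 2*x + z) dy ∧ dz ∧ dw + (4*x) dx ∧ dz ∧ dw.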